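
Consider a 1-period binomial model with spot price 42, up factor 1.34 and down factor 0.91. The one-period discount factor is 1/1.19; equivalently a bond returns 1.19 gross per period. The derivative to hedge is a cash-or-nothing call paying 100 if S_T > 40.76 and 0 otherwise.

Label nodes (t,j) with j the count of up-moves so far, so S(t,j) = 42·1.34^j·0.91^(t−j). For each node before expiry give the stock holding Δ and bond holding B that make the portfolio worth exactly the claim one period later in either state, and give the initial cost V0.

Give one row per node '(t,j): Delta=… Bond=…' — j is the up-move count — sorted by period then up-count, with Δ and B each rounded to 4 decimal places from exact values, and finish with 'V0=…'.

No-arbitrage ⇒ martingale measure with p* = (R−d)/(u−d) = 0.6512.
At expiry t=1: V(1,0)=0.0000, V(1,1)=100.0000
Node (0,0) S=42.0000: V=(p*·100.0000+(1−p*)·0.0000)/1.19=54.7196; Δ=(100.0000−0.0000)/(56.2800−38.2200)=5.5371; B=V−Δ·S=-177.8386
Each (Δ,B) replicates both successor values, so the strategy is self-financing and V0 is arbitrage-free.

(0,0): Delta=5.5371 Bond=-177.8386
V0=54.7196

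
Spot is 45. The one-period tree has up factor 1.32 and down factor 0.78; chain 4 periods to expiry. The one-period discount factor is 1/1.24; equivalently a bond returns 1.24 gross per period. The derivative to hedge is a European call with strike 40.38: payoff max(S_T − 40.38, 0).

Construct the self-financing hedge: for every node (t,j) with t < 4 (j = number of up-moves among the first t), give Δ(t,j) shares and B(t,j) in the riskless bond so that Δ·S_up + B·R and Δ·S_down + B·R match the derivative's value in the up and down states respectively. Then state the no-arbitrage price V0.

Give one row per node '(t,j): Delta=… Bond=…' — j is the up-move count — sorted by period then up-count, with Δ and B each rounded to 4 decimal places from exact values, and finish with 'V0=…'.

(0,0): Delta=0.9844 Bond=-16.3171
(1,0): Delta=0.8857 Bond=-16.7688
(1,1): Delta=0.9946 Bond=-20.8357
(2,0): Delta=0.3403 Bond=-5.8605
(2,1): Delta=0.9418 Bond=-23.3903
(2,2): Delta=1.0000 Bond=-26.2617
(3,0): Delta=0.0000 Bond=0.0000
(3,1): Delta=0.3753 Bond=-8.5309
(3,2): Delta=1.0000 Bond=-32.5645
(3,3): Delta=1.0000 Bond=-32.5645
V0=27.9823

Under the risk-neutral measure, an up-move has probability p* = (R−d)/(u−d) = 0.8519 and values discount at R = 1.24.
At expiry t=4: V(4,0)=0.0000, V(4,1)=0.0000, V(4,2)=7.3234, V(4,3)=40.3489, V(4,4)=96.2381
Node (3,0) S=21.3548: V=(p*·0.0000+(1−p*)·0.0000)/1.24=0.0000; Δ=(0.0000−0.0000)/(28.1884−16.6568)=0.0000; B=V−Δ·S=0.0000
Node (3,1) S=36.1390: V=(p*·7.3234+(1−p*)·0.0000)/1.24=5.0310; Δ=(7.3234−0.0000)/(47.7034−28.1884)=0.3753; B=V−Δ·S=-8.5309
Node (3,2) S=61.1582: V=(p*·40.3489+(1−p*)·7.3234)/1.24=28.5937; Δ=(40.3489−7.3234)/(80.7289−47.7034)=1.0000; B=V−Δ·S=-32.5645
Node (3,3) S=103.4986: V=(p*·96.2381+(1−p*)·40.3489)/1.24=70.9340; Δ=(96.2381−40.3489)/(136.6181−80.7289)=1.0000; B=V−Δ·S=-32.5645
Node (2,0) S=27.3780: V=(p*·5.0310+(1−p*)·0.0000)/1.24=3.4562; Δ=(5.0310−0.0000)/(36.1390−21.3548)=0.3403; B=V−Δ·S=-5.8605
Node (2,1) S=46.3320: V=(p*·28.5937+(1−p*)·5.0310)/1.24=20.2443; Δ=(28.5937−5.0310)/(61.1582−36.1390)=0.9418; B=V−Δ·S=-23.3903
Node (2,2) S=78.4080: V=(p*·70.9340+(1−p*)·28.5937)/1.24=52.1463; Δ=(70.9340−28.5937)/(103.4986−61.1582)=1.0000; B=V−Δ·S=-26.2617
Node (1,0) S=35.1000: V=(p*·20.2443+(1−p*)·3.4562)/1.24=14.3203; Δ=(20.2443−3.4562)/(46.3320−27.3780)=0.8857; B=V−Δ·S=-16.7688
Node (1,1) S=59.4000: V=(p*·52.1463+(1−p*)·20.2443)/1.24=38.2420; Δ=(52.1463−20.2443)/(78.4080−46.3320)=0.9946; B=V−Δ·S=-20.8357
Node (0,0) S=45.0000: V=(p*·38.2420+(1−p*)·14.3203)/1.24=27.9823; Δ=(38.2420−14.3203)/(59.4000−35.1000)=0.9844; B=V−Δ·S=-16.3171
Check: Δ(0,0)·S0 + B(0,0) = 27.9823 = V0.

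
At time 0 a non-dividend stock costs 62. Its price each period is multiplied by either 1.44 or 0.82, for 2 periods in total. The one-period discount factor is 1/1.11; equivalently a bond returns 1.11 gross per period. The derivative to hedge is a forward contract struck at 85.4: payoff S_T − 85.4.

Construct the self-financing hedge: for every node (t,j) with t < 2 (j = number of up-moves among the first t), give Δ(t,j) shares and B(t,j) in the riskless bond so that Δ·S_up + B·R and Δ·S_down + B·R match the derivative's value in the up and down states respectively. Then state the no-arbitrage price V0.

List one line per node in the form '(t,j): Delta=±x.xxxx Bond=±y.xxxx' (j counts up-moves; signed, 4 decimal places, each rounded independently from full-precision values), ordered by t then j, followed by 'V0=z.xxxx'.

(0,0): Delta=1.0000 Bond=-69.3126
(1,0): Delta=1.0000 Bond=-76.9369
(1,1): Delta=1.0000 Bond=-76.9369
V0=-7.3126

Risk-neutral probability p* = (R−d)/(u−d) = (1.11−0.82)/(1.44−0.82) = 0.4677.
Terminal payoffs: V(2,0)=-43.7112, V(2,1)=-12.1904, V(2,2)=43.1632
(1,0): S=50.8400. Δ = (V_up−V_dn)/(S_up−S_dn) = (-12.1904−-43.7112)/(73.2096−41.6888) = 1.0000. V = [p*·-12.1904 + (1−p*)·-43.7112]/1.11 = -26.0969. B = V − Δ·S = -76.9369.
(1,1): S=89.2800. Δ = (V_up−V_dn)/(S_up−S_dn) = (43.1632−-12.1904)/(128.5632−73.2096) = 1.0000. V = [p*·43.1632 + (1−p*)·-12.1904]/1.11 = 12.3431. B = V − Δ·S = -76.9369.
(0,0): S=62.0000. Δ = (V_up−V_dn)/(S_up−S_dn) = (12.3431−-26.0969)/(89.2800−50.8400) = 1.0000. V = [p*·12.3431 + (1−p*)·-26.0969]/1.11 = -7.3126. B = V − Δ·S = -69.3126.
The time-0 hedge costs -7.3126, which is the no-arbitrage price.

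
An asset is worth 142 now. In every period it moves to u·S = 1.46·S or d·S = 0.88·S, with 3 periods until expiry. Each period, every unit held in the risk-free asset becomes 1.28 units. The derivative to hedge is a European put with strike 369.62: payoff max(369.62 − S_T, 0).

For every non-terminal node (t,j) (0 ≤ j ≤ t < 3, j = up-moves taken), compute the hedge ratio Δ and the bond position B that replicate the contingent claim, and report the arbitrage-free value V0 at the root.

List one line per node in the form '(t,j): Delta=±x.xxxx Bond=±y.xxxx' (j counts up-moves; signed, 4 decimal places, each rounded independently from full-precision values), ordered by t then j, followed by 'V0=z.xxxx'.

(0,0): Delta=-0.7451 Bond=151.3687
(1,0): Delta=-1.0000 Bond=225.5981
(1,1): Delta=-0.6760 Bond=179.4212
(2,0): Delta=-1.0000 Bond=288.7656
(2,1): Delta=-1.0000 Bond=288.7656
(2,2): Delta=-0.5882 Bond=203.0613
V0=45.5576

Under the risk-neutral measure, an up-move has probability p* = (R−d)/(u−d) = 0.6897 and values discount at R = 1.28.
Terminal payoffs: V(3,0)=272.8510, V(3,1)=209.0714, V(3,2)=103.2553, V(3,3)=0.0000
Node (2,0) S=109.9648: V=(p*·209.0714+(1−p*)·272.8510)/1.28=178.8008; Δ=(209.0714−272.8510)/(160.5486−96.7690)=-1.0000; B=V−Δ·S=288.7656
Node (2,1) S=182.4416: V=(p*·103.2553+(1−p*)·209.0714)/1.28=106.3240; Δ=(103.2553−209.0714)/(266.3647−160.5486)=-1.0000; B=V−Δ·S=288.7656
Node (2,2) S=302.6872: V=(p*·0.0000+(1−p*)·103.2553)/1.28=25.0350; Δ=(0.0000−103.2553)/(441.9233−266.3647)=-0.5882; B=V−Δ·S=203.0613
Node (1,0) S=124.9600: V=(p*·106.3240+(1−p*)·178.8008)/1.28=100.6381; Δ=(106.3240−178.8008)/(182.4416−109.9648)=-1.0000; B=V−Δ·S=225.5981
Node (1,1) S=207.3200: V=(p*·25.0350+(1−p*)·106.3240)/1.28=39.2677; Δ=(25.0350−106.3240)/(302.6872−182.4416)=-0.6760; B=V−Δ·S=179.4212
Node (0,0) S=142.0000: V=(p*·39.2677+(1−p*)·100.6381)/1.28=45.5576; Δ=(39.2677−100.6381)/(207.3200−124.9600)=-0.7451; B=V−Δ·S=151.3687
Each (Δ,B) replicates both successor values, so the strategy is self-financing and V0 is arbitrage-free.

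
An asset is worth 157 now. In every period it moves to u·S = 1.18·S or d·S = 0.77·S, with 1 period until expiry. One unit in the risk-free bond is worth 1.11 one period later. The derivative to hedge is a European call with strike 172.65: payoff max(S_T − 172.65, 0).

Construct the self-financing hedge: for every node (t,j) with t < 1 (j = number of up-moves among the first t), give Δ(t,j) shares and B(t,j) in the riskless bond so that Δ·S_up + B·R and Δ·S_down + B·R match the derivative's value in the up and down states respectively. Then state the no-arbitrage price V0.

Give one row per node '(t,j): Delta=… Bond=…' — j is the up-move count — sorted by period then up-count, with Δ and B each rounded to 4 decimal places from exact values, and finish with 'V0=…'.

Since d<R<u, set p* = (R−d)/(u−d) = 0.8293; price each node as the discounted p*-expectation of its children.
Payoff layer (t=1): V(1,0)=0.0000, V(1,1)=12.6100
Node (0,0) S=157.0000: V=(p*·12.6100+(1−p*)·0.0000)/1.11=9.4208; Δ=(12.6100−0.0000)/(185.2600−120.8900)=0.1959; B=V−Δ·S=-21.3353
Root portfolio cost Δ·157+B reproduces V0=9.4208.

(0,0): Delta=0.1959 Bond=-21.3353
V0=9.4208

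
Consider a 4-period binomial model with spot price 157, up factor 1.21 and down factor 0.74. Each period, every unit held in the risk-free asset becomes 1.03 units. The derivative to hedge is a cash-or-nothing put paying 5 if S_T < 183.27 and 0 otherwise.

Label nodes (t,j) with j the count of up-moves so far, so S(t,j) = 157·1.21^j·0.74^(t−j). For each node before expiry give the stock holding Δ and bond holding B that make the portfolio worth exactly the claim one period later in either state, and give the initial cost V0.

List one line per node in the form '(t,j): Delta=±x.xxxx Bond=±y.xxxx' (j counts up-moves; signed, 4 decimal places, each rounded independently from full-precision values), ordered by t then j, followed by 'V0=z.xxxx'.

Risk-neutral probability p* = (R−d)/(u−d) = (1.03−0.74)/(1.21−0.74) = 0.6170.
At expiry t=4: V(4,0)=5.0000, V(4,1)=5.0000, V(4,2)=5.0000, V(4,3)=0.0000, V(4,4)=0.0000
(3,0): S=63.6202. Δ = (V_up−V_dn)/(S_up−S_dn) = (5.0000−5.0000)/(76.9804−47.0789) = 0.0000. V = [p*·5.0000 + (1−p*)·5.0000]/1.03 = 4.8544. B = V − Δ·S = 4.8544.
(3,1): S=104.0276. Δ = (V_up−V_dn)/(S_up−S_dn) = (5.0000−5.0000)/(125.8734−76.9804) = 0.0000. V = [p*·5.0000 + (1−p*)·5.0000]/1.03 = 4.8544. B = V − Δ·S = 4.8544.
(3,2): S=170.0991. Δ = (V_up−V_dn)/(S_up−S_dn) = (0.0000−5.0000)/(205.8200−125.8734) = -0.0625. V = [p*·0.0000 + (1−p*)·5.0000]/1.03 = 1.8591. B = V − Δ·S = 12.4974.
(3,3): S=278.1351. Δ = (V_up−V_dn)/(S_up−S_dn) = (0.0000−0.0000)/(336.5434−205.8200) = 0.0000. V = [p*·0.0000 + (1−p*)·0.0000]/1.03 = 0.0000. B = V − Δ·S = 0.0000.
(2,0): S=85.9732. Δ = (V_up−V_dn)/(S_up−S_dn) = (4.8544−4.8544)/(104.0276−63.6202) = 0.0000. V = [p*·4.8544 + (1−p*)·4.8544]/1.03 = 4.7130. B = V − Δ·S = 4.7130.
(2,1): S=140.5778. Δ = (V_up−V_dn)/(S_up−S_dn) = (1.8591−4.8544)/(170.0991−104.0276) = -0.0453. V = [p*·1.8591 + (1−p*)·4.8544]/1.03 = 2.9187. B = V − Δ·S = 9.2915.
(2,2): S=229.8637. Δ = (V_up−V_dn)/(S_up−S_dn) = (0.0000−1.8591)/(278.1351−170.0991) = -0.0172. V = [p*·0.0000 + (1−p*)·1.8591]/1.03 = 0.6913. B = V − Δ·S = 4.6468.
(1,0): S=116.1800. Δ = (V_up−V_dn)/(S_up−S_dn) = (2.9187−4.7130)/(140.5778−85.9732) = -0.0329. V = [p*·2.9187 + (1−p*)·4.7130]/1.03 = 3.5008. B = V − Δ·S = 7.3185.
(1,1): S=189.9700. Δ = (V_up−V_dn)/(S_up−S_dn) = (0.6913−2.9187)/(229.8637−140.5778) = -0.0249. V = [p*·0.6913 + (1−p*)·2.9187]/1.03 = 1.4993. B = V − Δ·S = 6.2385.
(0,0): S=157.0000. Δ = (V_up−V_dn)/(S_up−S_dn) = (1.4993−3.5008)/(189.9700−116.1800) = -0.0271. V = [p*·1.4993 + (1−p*)·3.5008]/1.03 = 2.1999. B = V − Δ·S = 6.4584.
Root portfolio cost Δ·157+B reproduces V0=2.1999.

(0,0): Delta=-0.0271 Bond=6.4584
(1,0): Delta=-0.0329 Bond=7.3185
(1,1): Delta=-0.0249 Bond=6.2385
(2,0): Delta=0.0000 Bond=4.7130
(2,1): Delta=-0.0453 Bond=9.2915
(2,2): Delta=-0.0172 Bond=4.6468
(3,0): Delta=0.0000 Bond=4.8544
(3,1): Delta=0.0000 Bond=4.8544
(3,2): Delta=-0.0625 Bond=12.4974
(3,3): Delta=0.0000 Bond=0.0000
V0=2.1999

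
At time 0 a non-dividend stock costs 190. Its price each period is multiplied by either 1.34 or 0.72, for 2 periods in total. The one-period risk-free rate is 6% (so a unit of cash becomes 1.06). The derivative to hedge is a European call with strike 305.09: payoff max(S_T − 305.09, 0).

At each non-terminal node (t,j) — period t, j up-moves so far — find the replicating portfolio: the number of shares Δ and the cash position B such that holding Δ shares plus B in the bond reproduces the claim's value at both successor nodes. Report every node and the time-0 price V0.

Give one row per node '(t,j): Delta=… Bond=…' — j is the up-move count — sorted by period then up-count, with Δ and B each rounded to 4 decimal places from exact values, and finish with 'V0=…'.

Since d<R<u, set p* = (R−d)/(u−d) = 0.5484; price each node as the discounted p*-expectation of its children.
Terminal payoffs: V(2,0)=0.0000, V(2,1)=0.0000, V(2,2)=36.0740
Node (1,0) S=136.8000: V=(p*·0.0000+(1−p*)·0.0000)/1.06=0.0000; Δ=(0.0000−0.0000)/(183.3120−98.4960)=0.0000; B=V−Δ·S=0.0000
Node (1,1) S=254.6000: V=(p*·36.0740+(1−p*)·0.0000)/1.06=18.6628; Δ=(36.0740−0.0000)/(341.1640−183.3120)=0.2285; B=V−Δ·S=-39.5211
Node (0,0) S=190.0000: V=(p*·18.6628+(1−p*)·0.0000)/1.06=9.6551; Δ=(18.6628−0.0000)/(254.6000−136.8000)=0.1584; B=V−Δ·S=-20.4461
The time-0 hedge costs 9.6551, which is the no-arbitrage price.

(0,0): Delta=0.1584 Bond=-20.4461
(1,0): Delta=0.0000 Bond=0.0000
(1,1): Delta=0.2285 Bond=-39.5211
V0=9.6551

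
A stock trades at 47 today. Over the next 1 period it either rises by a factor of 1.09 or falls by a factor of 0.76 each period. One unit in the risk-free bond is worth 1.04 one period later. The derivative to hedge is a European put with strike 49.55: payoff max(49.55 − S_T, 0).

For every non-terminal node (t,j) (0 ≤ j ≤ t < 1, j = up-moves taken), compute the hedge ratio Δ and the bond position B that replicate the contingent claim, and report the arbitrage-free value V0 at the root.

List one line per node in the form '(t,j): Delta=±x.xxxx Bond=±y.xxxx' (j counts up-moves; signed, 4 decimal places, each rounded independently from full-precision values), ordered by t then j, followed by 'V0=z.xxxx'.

(0,0): Delta=-0.8917 Bond=43.9240
V0=2.0149

Since d<R<u, set p* = (R−d)/(u−d) = 0.8485; price each node as the discounted p*-expectation of its children.
Terminal payoffs: V(1,0)=13.8300, V(1,1)=0.0000
  t=0,j=0: stock 47.0000 → up 51.2300 (V=0.0000), down 35.7200 (V=13.8300). Price 2.0149; hedge Δ=-0.8917, bond B=43.9240.
The time-0 hedge costs 2.0149, which is the no-arbitrage price.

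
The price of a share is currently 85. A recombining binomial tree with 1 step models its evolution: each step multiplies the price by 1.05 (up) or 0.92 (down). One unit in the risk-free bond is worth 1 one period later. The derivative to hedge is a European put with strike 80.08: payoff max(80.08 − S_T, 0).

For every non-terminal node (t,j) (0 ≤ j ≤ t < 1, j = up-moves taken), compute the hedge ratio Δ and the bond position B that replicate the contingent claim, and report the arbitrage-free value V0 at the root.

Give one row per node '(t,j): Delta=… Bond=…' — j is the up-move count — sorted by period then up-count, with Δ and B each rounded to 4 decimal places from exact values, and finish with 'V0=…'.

(0,0): Delta=-0.1701 Bond=15.1846
V0=0.7231

Under the risk-neutral measure, an up-move has probability p* = (R−d)/(u−d) = 0.6154 and values discount at R = 1.
At expiry t=1: V(1,0)=1.8800, V(1,1)=0.0000
(0,0): S=85.0000. Δ = (V_up−V_dn)/(S_up−S_dn) = (0.0000−1.8800)/(89.2500−78.2000) = -0.1701. V = [p*·0.0000 + (1−p*)·1.8800]/1 = 0.7231. B = V − Δ·S = 15.1846.
Self-financing check: at every node Δ·S+B equals the discounted successor values.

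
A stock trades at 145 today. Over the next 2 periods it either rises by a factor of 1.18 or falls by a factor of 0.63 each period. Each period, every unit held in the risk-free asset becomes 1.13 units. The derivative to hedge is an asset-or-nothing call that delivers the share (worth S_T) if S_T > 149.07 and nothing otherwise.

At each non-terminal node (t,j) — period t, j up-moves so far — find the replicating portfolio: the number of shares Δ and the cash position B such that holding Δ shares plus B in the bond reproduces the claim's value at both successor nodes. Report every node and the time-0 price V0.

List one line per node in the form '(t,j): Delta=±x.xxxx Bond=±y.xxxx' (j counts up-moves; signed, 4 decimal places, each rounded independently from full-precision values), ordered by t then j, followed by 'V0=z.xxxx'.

(0,0): Delta=2.0367 Bond=-164.6495
(1,0): Delta=0.0000 Bond=0.0000
(1,1): Delta=2.1455 Bond=-204.6593
V0=130.6742

Since d<R<u, set p* = (R−d)/(u−d) = 0.9091; price each node as the discounted p*-expectation of its children.
Terminal payoffs: V(2,0)=0.0000, V(2,1)=0.0000, V(2,2)=201.8980
Node (1,0) S=91.3500: V=(p*·0.0000+(1−p*)·0.0000)/1.13=0.0000; Δ=(0.0000−0.0000)/(107.7930−57.5505)=0.0000; B=V−Δ·S=0.0000
Node (1,1) S=171.1000: V=(p*·201.8980+(1−p*)·0.0000)/1.13=162.4280; Δ=(201.8980−0.0000)/(201.8980−107.7930)=2.1455; B=V−Δ·S=-204.6593
Node (0,0) S=145.0000: V=(p*·162.4280+(1−p*)·0.0000)/1.13=130.6742; Δ=(162.4280−0.0000)/(171.1000−91.3500)=2.0367; B=V−Δ·S=-164.6495
Root portfolio cost Δ·145+B reproduces V0=130.6742.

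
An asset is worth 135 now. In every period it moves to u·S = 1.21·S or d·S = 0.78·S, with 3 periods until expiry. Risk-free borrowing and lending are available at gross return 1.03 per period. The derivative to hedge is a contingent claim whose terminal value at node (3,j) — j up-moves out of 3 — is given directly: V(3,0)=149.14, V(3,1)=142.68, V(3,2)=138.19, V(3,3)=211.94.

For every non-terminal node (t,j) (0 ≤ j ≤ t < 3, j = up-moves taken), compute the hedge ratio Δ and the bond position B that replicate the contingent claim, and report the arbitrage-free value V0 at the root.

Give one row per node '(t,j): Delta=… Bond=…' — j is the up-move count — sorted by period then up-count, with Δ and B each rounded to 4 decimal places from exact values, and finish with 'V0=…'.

(0,0): Delta=0.3509 Bond=94.3438
(1,0): Delta=-0.1140 Bond=146.1257
(1,1): Delta=0.5667 Bond=61.9289
(2,0): Delta=-0.1829 Bond=156.1730
(2,1): Delta=-0.0820 Bond=146.4317
(2,2): Delta=0.8677 Bond=4.2825
V0=141.7180

Risk-neutral probability p* = (R−d)/(u−d) = (1.03−0.78)/(1.21−0.78) = 0.5814.
Terminal values V(3,·): V(3,0)=149.1400, V(3,1)=142.6800, V(3,2)=138.1900, V(3,3)=211.9400
Node (2,0) S=82.1340: V=(p*·142.6800+(1−p*)·149.1400)/1.03=141.1497; Δ=(142.6800−149.1400)/(99.3821−64.0645)=-0.1829; B=V−Δ·S=156.1730
Node (2,1) S=127.4130: V=(p*·138.1900+(1−p*)·142.6800)/1.03=135.9898; Δ=(138.1900−142.6800)/(154.1697−99.3821)=-0.0820; B=V−Δ·S=146.4317
Node (2,2) S=197.6535: V=(p*·211.9400+(1−p*)·138.1900)/1.03=175.7941; Δ=(211.9400−138.1900)/(239.1607−154.1697)=0.8677; B=V−Δ·S=4.2825
Node (1,0) S=105.3000: V=(p*·135.9898+(1−p*)·141.1497)/1.03=134.1260; Δ=(135.9898−141.1497)/(127.4130−82.1340)=-0.1140; B=V−Δ·S=146.1257
Node (1,1) S=163.3500: V=(p*·175.7941+(1−p*)·135.9898)/1.03=154.4969; Δ=(175.7941−135.9898)/(197.6535−127.4130)=0.5667; B=V−Δ·S=61.9289
Node (0,0) S=135.0000: V=(p*·154.4969+(1−p*)·134.1260)/1.03=141.7180; Δ=(154.4969−134.1260)/(163.3500−105.3000)=0.3509; B=V−Δ·S=94.3438
Root portfolio cost Δ·135+B reproduces V0=141.7180.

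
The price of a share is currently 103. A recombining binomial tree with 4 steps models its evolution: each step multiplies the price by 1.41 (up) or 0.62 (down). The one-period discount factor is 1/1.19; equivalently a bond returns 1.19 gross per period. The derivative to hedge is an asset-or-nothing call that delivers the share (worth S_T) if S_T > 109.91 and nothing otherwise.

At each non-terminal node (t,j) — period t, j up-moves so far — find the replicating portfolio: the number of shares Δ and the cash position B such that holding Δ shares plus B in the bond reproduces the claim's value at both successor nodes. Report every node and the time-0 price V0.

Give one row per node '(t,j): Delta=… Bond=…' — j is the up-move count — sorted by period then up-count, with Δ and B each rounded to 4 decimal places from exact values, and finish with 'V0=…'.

(0,0): Delta=1.1926 Bond=-30.4702
(1,0): Delta=1.3045 Bond=-43.4016
(1,1): Delta=1.1736 Bond=-33.5030
(2,0): Delta=0.0000 Bond=0.0000
(2,1): Delta=1.5259 Bond=-71.5821
(2,2): Delta=1.1139 Bond=-27.6282
(3,0): Delta=0.0000 Bond=0.0000
(3,1): Delta=0.0000 Bond=0.0000
(3,2): Delta=1.7848 Bond=-118.0603
(3,3): Delta=1.0000 Bond=0.0000
V0=92.3701

Since d<R<u, set p* = (R−d)/(u−d) = 0.7215; price each node as the discounted p*-expectation of its children.
Terminal payoffs: V(4,0)=0.0000, V(4,1)=0.0000, V(4,2)=0.0000, V(4,3)=179.0137, V(4,4)=407.1118
Node (3,0) S=24.5478: V=(p*·0.0000+(1−p*)·0.0000)/1.19=0.0000; Δ=(0.0000−0.0000)/(34.6124−15.2196)=0.0000; B=V−Δ·S=0.0000
Node (3,1) S=55.8264: V=(p*·0.0000+(1−p*)·0.0000)/1.19=0.0000; Δ=(0.0000−0.0000)/(78.7152−34.6124)=0.0000; B=V−Δ·S=0.0000
Node (3,2) S=126.9601: V=(p*·179.0137+(1−p*)·0.0000)/1.19=108.5393; Δ=(179.0137−0.0000)/(179.0137−78.7152)=1.7848; B=V−Δ·S=-118.0603
Node (3,3) S=288.7318: V=(p*·407.1118+(1−p*)·179.0137)/1.19=288.7318; Δ=(407.1118−179.0137)/(407.1118−179.0137)=1.0000; B=V−Δ·S=0.0000
Node (2,0) S=39.5932: V=(p*·0.0000+(1−p*)·0.0000)/1.19=0.0000; Δ=(0.0000−0.0000)/(55.8264−24.5478)=0.0000; B=V−Δ·S=0.0000
Node (2,1) S=90.0426: V=(p*·108.5393+(1−p*)·0.0000)/1.19=65.8094; Δ=(108.5393−0.0000)/(126.9601−55.8264)=1.5259; B=V−Δ·S=-71.5821
Node (2,2) S=204.7743: V=(p*·288.7318+(1−p*)·108.5393)/1.19=200.4635; Δ=(288.7318−108.5393)/(288.7318−126.9601)=1.1139; B=V−Δ·S=-27.6282
Node (1,0) S=63.8600: V=(p*·65.8094+(1−p*)·0.0000)/1.19=39.9014; Δ=(65.8094−0.0000)/(90.0426−39.5932)=1.3045; B=V−Δ·S=-43.4016
Node (1,1) S=145.2300: V=(p*·200.4635+(1−p*)·65.8094)/1.19=136.9453; Δ=(200.4635−65.8094)/(204.7743−90.0426)=1.1736; B=V−Δ·S=-33.5030
Node (0,0) S=103.0000: V=(p*·136.9453+(1−p*)·39.9014)/1.19=92.3701; Δ=(136.9453−39.9014)/(145.2300−63.8600)=1.1926; B=V−Δ·S=-30.4702
Root portfolio cost Δ·103+B reproduces V0=92.3701.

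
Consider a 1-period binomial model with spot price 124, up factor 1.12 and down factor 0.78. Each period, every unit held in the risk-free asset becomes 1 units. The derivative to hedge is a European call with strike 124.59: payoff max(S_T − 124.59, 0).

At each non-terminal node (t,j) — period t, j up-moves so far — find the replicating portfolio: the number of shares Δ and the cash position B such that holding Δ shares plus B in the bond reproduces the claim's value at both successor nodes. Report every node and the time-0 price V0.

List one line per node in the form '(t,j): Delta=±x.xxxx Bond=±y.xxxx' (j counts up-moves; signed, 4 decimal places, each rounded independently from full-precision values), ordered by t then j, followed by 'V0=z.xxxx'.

(0,0): Delta=0.3389 Bond=-32.7829
V0=9.2465

The replicating-portfolio and risk-neutral prices coincide; use p* = (1−0.78)/(1.12−0.78) = 0.6471 for the latter.
Terminal payoffs: V(1,0)=0.0000, V(1,1)=14.2900
  t=0,j=0: stock 124.0000 → up 138.8800 (V=14.2900), down 96.7200 (V=0.0000). Price 9.2465; hedge Δ=0.3389, bond B=-32.7829.
Root portfolio cost Δ·124+B reproduces V0=9.2465.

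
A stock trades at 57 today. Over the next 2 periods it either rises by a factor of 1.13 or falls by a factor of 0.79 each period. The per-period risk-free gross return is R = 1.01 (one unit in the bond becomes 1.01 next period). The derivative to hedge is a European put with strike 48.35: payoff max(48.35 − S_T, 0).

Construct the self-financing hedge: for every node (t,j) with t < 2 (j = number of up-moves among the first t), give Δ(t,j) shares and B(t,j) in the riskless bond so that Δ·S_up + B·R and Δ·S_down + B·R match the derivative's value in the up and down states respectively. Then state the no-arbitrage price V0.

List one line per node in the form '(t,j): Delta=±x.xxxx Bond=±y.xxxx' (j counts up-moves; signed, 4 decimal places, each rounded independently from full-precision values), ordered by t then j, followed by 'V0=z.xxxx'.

Risk-neutral probability p* = (R−d)/(u−d) = (1.01−0.79)/(1.13−0.79) = 0.6471.
Payoff layer (t=2): V(2,0)=12.7763, V(2,1)=0.0000, V(2,2)=0.0000
(1,0): S=45.0300. Δ = (V_up−V_dn)/(S_up−S_dn) = (0.0000−12.7763)/(50.8839−35.5737) = -0.8345. V = [p*·0.0000 + (1−p*)·12.7763]/1.01 = 4.4646. B = V − Δ·S = 42.0420.
(1,1): S=64.4100. Δ = (V_up−V_dn)/(S_up−S_dn) = (0.0000−0.0000)/(72.7833−50.8839) = 0.0000. V = [p*·0.0000 + (1−p*)·0.0000]/1.01 = 0.0000. B = V − Δ·S = 0.0000.
(0,0): S=57.0000. Δ = (V_up−V_dn)/(S_up−S_dn) = (0.0000−4.4646)/(64.4100−45.0300) = -0.2304. V = [p*·0.0000 + (1−p*)·4.4646]/1.01 = 1.5602. B = V − Δ·S = 14.6914.
Check: Δ(0,0)·S0 + B(0,0) = 1.5602 = V0.

(0,0): Delta=-0.2304 Bond=14.6914
(1,0): Delta=-0.8345 Bond=42.0420
(1,1): Delta=0.0000 Bond=0.0000
V0=1.5602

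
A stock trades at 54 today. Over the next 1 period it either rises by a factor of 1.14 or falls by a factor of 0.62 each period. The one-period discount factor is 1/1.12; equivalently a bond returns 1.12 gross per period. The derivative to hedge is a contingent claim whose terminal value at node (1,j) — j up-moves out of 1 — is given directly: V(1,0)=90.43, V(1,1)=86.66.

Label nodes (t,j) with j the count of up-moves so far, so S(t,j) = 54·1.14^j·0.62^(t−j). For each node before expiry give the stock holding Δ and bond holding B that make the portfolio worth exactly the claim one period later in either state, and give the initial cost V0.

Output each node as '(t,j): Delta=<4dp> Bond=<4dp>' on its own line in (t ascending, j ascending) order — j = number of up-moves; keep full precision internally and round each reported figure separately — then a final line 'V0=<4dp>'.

(0,0): Delta=-0.1343 Bond=84.7545
V0=77.5045

Since d<R<u, set p* = (R−d)/(u−d) = 0.9615; price each node as the discounted p*-expectation of its children.
Terminal payoffs: V(1,0)=90.4300, V(1,1)=86.6600
(0,0): S=54.0000. Δ = (V_up−V_dn)/(S_up−S_dn) = (86.6600−90.4300)/(61.5600−33.4800) = -0.1343. V = [p*·86.6600 + (1−p*)·90.4300]/1.12 = 77.5045. B = V − Δ·S = 84.7545.
The time-0 hedge costs 77.5045, which is the no-arbitrage price.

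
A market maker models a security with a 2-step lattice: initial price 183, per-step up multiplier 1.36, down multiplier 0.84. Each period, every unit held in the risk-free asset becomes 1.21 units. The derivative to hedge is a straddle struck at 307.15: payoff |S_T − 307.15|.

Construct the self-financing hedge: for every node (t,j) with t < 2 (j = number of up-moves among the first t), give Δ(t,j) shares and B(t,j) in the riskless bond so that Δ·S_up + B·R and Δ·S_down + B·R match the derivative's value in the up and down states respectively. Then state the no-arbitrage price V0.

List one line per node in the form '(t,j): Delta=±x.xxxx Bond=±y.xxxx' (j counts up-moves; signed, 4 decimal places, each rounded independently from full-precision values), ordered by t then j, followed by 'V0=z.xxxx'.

Risk-neutral probability p* = (R−d)/(u−d) = (1.21−0.84)/(1.36−0.84) = 0.7115.
Terminal payoffs: V(2,0)=178.0252, V(2,1)=98.0908, V(2,2)=31.3268
Node (1,0) S=153.7200: V=(p*·98.0908+(1−p*)·178.0252)/1.21=100.1230; Δ=(98.0908−178.0252)/(209.0592−129.1248)=-1.0000; B=V−Δ·S=253.8430
Node (1,1) S=248.8800: V=(p*·31.3268+(1−p*)·98.0908)/1.21=41.8063; Δ=(31.3268−98.0908)/(338.4768−209.0592)=-0.5159; B=V−Δ·S=170.1986
Node (0,0) S=183.0000: V=(p*·41.8063+(1−p*)·100.1230)/1.21=48.4532; Δ=(41.8063−100.1230)/(248.8800−153.7200)=-0.6128; B=V−Δ·S=160.6007
Check: Δ(0,0)·S0 + B(0,0) = 48.4532 = V0.

(0,0): Delta=-0.6128 Bond=160.6007
(1,0): Delta=-1.0000 Bond=253.8430
(1,1): Delta=-0.5159 Bond=170.1986
V0=48.4532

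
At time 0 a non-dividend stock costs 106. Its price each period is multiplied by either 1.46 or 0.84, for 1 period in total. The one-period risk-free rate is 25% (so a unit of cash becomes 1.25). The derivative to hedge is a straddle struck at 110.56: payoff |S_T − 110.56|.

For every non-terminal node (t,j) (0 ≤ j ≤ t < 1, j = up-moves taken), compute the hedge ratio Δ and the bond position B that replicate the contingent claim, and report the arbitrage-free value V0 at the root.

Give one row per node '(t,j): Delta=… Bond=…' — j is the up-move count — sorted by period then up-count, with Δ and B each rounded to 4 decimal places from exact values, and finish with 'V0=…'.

(0,0): Delta=0.3451 Bond=-7.3662
V0=29.2145

Risk-neutral probability p* = (R−d)/(u−d) = (1.25−0.84)/(1.46−0.84) = 0.6613.
Terminal payoffs: V(1,0)=21.5200, V(1,1)=44.2000
(0,0): S=106.0000. Δ = (V_up−V_dn)/(S_up−S_dn) = (44.2000−21.5200)/(154.7600−89.0400) = 0.3451. V = [p*·44.2000 + (1−p*)·21.5200]/1.25 = 29.2145. B = V − Δ·S = -7.3662.
Check: Δ(0,0)·S0 + B(0,0) = 29.2145 = V0.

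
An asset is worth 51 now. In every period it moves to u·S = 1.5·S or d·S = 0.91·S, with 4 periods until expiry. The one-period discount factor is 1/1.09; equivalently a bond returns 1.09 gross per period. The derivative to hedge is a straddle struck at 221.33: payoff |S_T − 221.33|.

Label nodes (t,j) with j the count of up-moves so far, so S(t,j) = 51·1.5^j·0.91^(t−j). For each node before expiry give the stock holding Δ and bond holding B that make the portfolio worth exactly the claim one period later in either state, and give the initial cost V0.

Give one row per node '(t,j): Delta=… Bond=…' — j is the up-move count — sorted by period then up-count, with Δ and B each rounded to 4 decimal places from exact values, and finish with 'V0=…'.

The replicating-portfolio and risk-neutral prices coincide; use p* = (1.09−0.91)/(1.5−0.91) = 0.3051 for the latter.
At expiry t=4: V(4,0)=186.3568, V(4,1)=163.6818, V(4,2)=126.3055, V(4,3)=64.6963, V(4,4)=36.8575
  t=3,j=0: stock 38.4321 → up 57.6482 (V=163.6818), down 34.9732 (V=186.3568). Price 164.6229; hedge Δ=-1.0000, bond B=203.0550.
  t=3,j=1: stock 63.3497 → up 95.0245 (V=126.3055), down 57.6482 (V=163.6818). Price 139.7054; hedge Δ=-1.0000, bond B=203.0550.
  t=3,j=2: stock 104.4225 → up 156.6337 (V=64.6963), down 95.0245 (V=126.3055). Price 98.6325; hedge Δ=-1.0000, bond B=203.0550.
  t=3,j=3: stock 172.1250 → up 258.1875 (V=36.8575), down 156.6337 (V=64.6963). Price 51.5625; hedge Δ=-0.2741, bond B=98.7468.
  t=2,j=0: stock 42.2331 → up 63.3496 (V=139.7054), down 38.4321 (V=164.6229). Price 144.0559; hedge Δ=-1.0000, bond B=186.2890.
  t=2,j=1: stock 69.6150 → up 104.4225 (V=98.6325), down 63.3497 (V=139.7054). Price 116.6740; hedge Δ=-1.0000, bond B=186.2890.
  t=2,j=2: stock 114.7500 → up 172.1250 (V=51.5625), down 104.4225 (V=98.6325). Price 77.3139; hedge Δ=-0.6952, bond B=157.0937.
  t=1,j=0: stock 46.4100 → up 69.6150 (V=116.6740), down 42.2331 (V=144.0559). Price 124.4974; hedge Δ=-1.0000, bond B=170.9074.
  t=1,j=1: stock 76.5000 → up 114.7500 (V=77.3139), down 69.6150 (V=116.6740). Price 96.0237; hedge Δ=-0.8721, bond B=162.7358.
  t=0,j=0: stock 51.0000 → up 76.5000 (V=96.0237), down 46.4100 (V=124.4974). Price 106.2482; hedge Δ=-0.9463, bond B=154.5086.
Each (Δ,B) replicates both successor values, so the strategy is self-financing and V0 is arbitrage-free.

(0,0): Delta=-0.9463 Bond=154.5086
(1,0): Delta=-1.0000 Bond=170.9074
(1,1): Delta=-0.8721 Bond=162.7358
(2,0): Delta=-1.0000 Bond=186.2890
(2,1): Delta=-1.0000 Bond=186.2890
(2,2): Delta=-0.6952 Bond=157.0937
(3,0): Delta=-1.0000 Bond=203.0550
(3,1): Delta=-1.0000 Bond=203.0550
(3,2): Delta=-1.0000 Bond=203.0550
(3,3): Delta=-0.2741 Bond=98.7468
V0=106.2482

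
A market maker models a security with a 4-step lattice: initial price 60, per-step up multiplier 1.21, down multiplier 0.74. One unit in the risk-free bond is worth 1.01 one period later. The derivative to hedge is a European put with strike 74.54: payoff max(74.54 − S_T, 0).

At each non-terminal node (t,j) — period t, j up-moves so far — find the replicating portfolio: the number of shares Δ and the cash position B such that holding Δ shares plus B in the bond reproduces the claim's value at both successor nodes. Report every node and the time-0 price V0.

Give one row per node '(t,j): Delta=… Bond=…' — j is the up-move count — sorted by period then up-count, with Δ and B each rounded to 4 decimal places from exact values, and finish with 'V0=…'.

Since d<R<u, set p* = (R−d)/(u−d) = 0.5745; price each node as the discounted p*-expectation of its children.
Terminal payoffs: V(4,0)=56.5481, V(4,1)=45.1207, V(4,2)=26.4355, V(4,3)=0.0000, V(4,4)=0.0000
  t=3,j=0: stock 24.3134 → up 29.4193 (V=45.1207), down 17.9919 (V=56.5481). Price 49.4885; hedge Δ=-1.0000, bond B=73.8020.
  t=3,j=1: stock 39.7558 → up 48.1045 (V=26.4355), down 29.4193 (V=45.1207). Price 34.0462; hedge Δ=-1.0000, bond B=73.8020.
  t=3,j=2: stock 65.0060 → up 78.6573 (V=0.0000), down 48.1045 (V=26.4355). Price 11.1378; hedge Δ=-0.8652, bond B=67.3836.
  t=3,j=3: stock 106.2937 → up 128.6153 (V=0.0000), down 78.6573 (V=0.0000). Price 0.0000; hedge Δ=0.0000, bond B=0.0000.
  t=2,j=0: stock 32.8560 → up 39.7558 (V=34.0462), down 24.3134 (V=49.4885). Price 40.2153; hedge Δ=-1.0000, bond B=73.0713.
  t=2,j=1: stock 53.7240 → up 65.0060 (V=11.1378), down 39.7558 (V=34.0462). Price 20.6793; hedge Δ=-0.9073, bond B=69.4206.
  t=2,j=2: stock 87.8460 → up 106.2937 (V=0.0000), down 65.0060 (V=11.1378). Price 4.6926; hedge Δ=-0.2698, bond B=28.3900.
  t=1,j=0: stock 44.4000 → up 53.7240 (V=20.6793), down 32.8560 (V=40.2153). Price 28.7054; hedge Δ=-0.9362, bond B=70.2714.
  t=1,j=1: stock 72.6000 → up 87.8460 (V=4.6926), down 53.7240 (V=20.6793). Price 11.3816; hedge Δ=-0.4685, bond B=45.3959.
  t=0,j=0: stock 60.0000 → up 72.6000 (V=11.3816), down 44.4000 (V=28.7054). Price 18.5677; hedge Δ=-0.6143, bond B=55.4269.
Self-financing check: at every node Δ·S+B equals the discounted successor values.

(0,0): Delta=-0.6143 Bond=55.4269
(1,0): Delta=-0.9362 Bond=70.2714
(1,1): Delta=-0.4685 Bond=45.3959
(2,0): Delta=-1.0000 Bond=73.0713
(2,1): Delta=-0.9073 Bond=69.4206
(2,2): Delta=-0.2698 Bond=28.3900
(3,0): Delta=-1.0000 Bond=73.8020
(3,1): Delta=-1.0000 Bond=73.8020
(3,2): Delta=-0.8652 Bond=67.3836
(3,3): Delta=0.0000 Bond=0.0000
V0=18.5677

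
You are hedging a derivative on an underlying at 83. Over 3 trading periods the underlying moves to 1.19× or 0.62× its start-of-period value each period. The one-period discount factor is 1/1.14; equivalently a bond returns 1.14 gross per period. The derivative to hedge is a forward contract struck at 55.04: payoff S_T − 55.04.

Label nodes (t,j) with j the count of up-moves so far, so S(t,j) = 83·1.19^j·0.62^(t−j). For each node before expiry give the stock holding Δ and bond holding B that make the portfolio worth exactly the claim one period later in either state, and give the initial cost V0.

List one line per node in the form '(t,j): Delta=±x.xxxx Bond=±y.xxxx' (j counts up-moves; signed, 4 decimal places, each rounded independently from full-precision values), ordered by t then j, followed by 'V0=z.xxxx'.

Since d<R<u, set p* = (R−d)/(u−d) = 0.9123; price each node as the discounted p*-expectation of its children.
Terminal values V(3,·): V(3,0)=-35.2588, V(3,1)=-17.0728, V(3,2)=17.8325, V(3,3)=84.8282
(2,0): S=31.9052. Δ = (V_up−V_dn)/(S_up−S_dn) = (-17.0728−-35.2588)/(37.9672−19.7812) = 1.0000. V = [p*·-17.0728 + (1−p*)·-35.2588]/1.14 = -16.3755. B = V − Δ·S = -48.2807.
(2,1): S=61.2374. Δ = (V_up−V_dn)/(S_up−S_dn) = (17.8325−-17.0728)/(72.8725−37.9672) = 1.0000. V = [p*·17.8325 + (1−p*)·-17.0728]/1.14 = 12.9567. B = V − Δ·S = -48.2807.
(2,2): S=117.5363. Δ = (V_up−V_dn)/(S_up−S_dn) = (84.8282−17.8325)/(139.8682−72.8725) = 1.0000. V = [p*·84.8282 + (1−p*)·17.8325]/1.14 = 69.2556. B = V − Δ·S = -48.2807.
(1,0): S=51.4600. Δ = (V_up−V_dn)/(S_up−S_dn) = (12.9567−-16.3755)/(61.2374−31.9052) = 1.0000. V = [p*·12.9567 + (1−p*)·-16.3755]/1.14 = 9.1085. B = V − Δ·S = -42.3515.
(1,1): S=98.7700. Δ = (V_up−V_dn)/(S_up−S_dn) = (69.2556−12.9567)/(117.5363−61.2374) = 1.0000. V = [p*·69.2556 + (1−p*)·12.9567]/1.14 = 56.4185. B = V − Δ·S = -42.3515.
(0,0): S=83.0000. Δ = (V_up−V_dn)/(S_up−S_dn) = (56.4185−9.1085)/(98.7700−51.4600) = 1.0000. V = [p*·56.4185 + (1−p*)·9.1085]/1.14 = 45.8496. B = V − Δ·S = -37.1504.
Root portfolio cost Δ·83+B reproduces V0=45.8496.

(0,0): Delta=1.0000 Bond=-37.1504
(1,0): Delta=1.0000 Bond=-42.3515
(1,1): Delta=1.0000 Bond=-42.3515
(2,0): Delta=1.0000 Bond=-48.2807
(2,1): Delta=1.0000 Bond=-48.2807
(2,2): Delta=1.0000 Bond=-48.2807
V0=45.8496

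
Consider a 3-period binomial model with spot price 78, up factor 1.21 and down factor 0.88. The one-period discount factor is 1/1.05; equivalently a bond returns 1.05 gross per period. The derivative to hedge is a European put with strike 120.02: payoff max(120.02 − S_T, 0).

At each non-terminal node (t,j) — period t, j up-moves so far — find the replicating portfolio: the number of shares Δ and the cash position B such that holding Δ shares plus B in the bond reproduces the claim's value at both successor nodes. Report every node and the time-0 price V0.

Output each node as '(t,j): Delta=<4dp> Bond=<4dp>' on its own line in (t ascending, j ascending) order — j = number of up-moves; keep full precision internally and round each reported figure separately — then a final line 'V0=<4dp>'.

Under the risk-neutral measure, an up-move has probability p* = (R−d)/(u−d) = 0.5152 and values discount at R = 1.05.
Payoff layer (t=3): V(3,0)=66.8652, V(3,1)=46.9321, V(3,2)=19.5242, V(3,3)=0.0000
(2,0): S=60.4032. Δ = (V_up−V_dn)/(S_up−S_dn) = (46.9321−66.8652)/(73.0879−53.1548) = -1.0000. V = [p*·46.9321 + (1−p*)·66.8652]/1.05 = 53.9016. B = V − Δ·S = 114.3048.
(2,1): S=83.0544. Δ = (V_up−V_dn)/(S_up−S_dn) = (19.5242−46.9321)/(100.4958−73.0879) = -1.0000. V = [p*·19.5242 + (1−p*)·46.9321]/1.05 = 31.2504. B = V − Δ·S = 114.3048.
(2,2): S=114.1998. Δ = (V_up−V_dn)/(S_up−S_dn) = (0.0000−19.5242)/(138.1818−100.4958) = -0.5181. V = [p*·0.0000 + (1−p*)·19.5242]/1.05 = 9.0155. B = V − Δ·S = 68.1797.
(1,0): S=68.6400. Δ = (V_up−V_dn)/(S_up−S_dn) = (31.2504−53.9016)/(83.0544−60.4032) = -1.0000. V = [p*·31.2504 + (1−p*)·53.9016]/1.05 = 40.2217. B = V − Δ·S = 108.8617.
(1,1): S=94.3800. Δ = (V_up−V_dn)/(S_up−S_dn) = (9.0155−31.2504)/(114.1998−83.0544) = -0.7139. V = [p*·9.0155 + (1−p*)·31.2504]/1.05 = 18.8534. B = V − Δ·S = 86.2318.
(0,0): S=78.0000. Δ = (V_up−V_dn)/(S_up−S_dn) = (18.8534−40.2217)/(94.3800−68.6400) = -0.8302. V = [p*·18.8534 + (1−p*)·40.2217]/1.05 = 27.8226. B = V − Δ·S = 92.5751.
Root portfolio cost Δ·78+B reproduces V0=27.8226.

(0,0): Delta=-0.8302 Bond=92.5751
(1,0): Delta=-1.0000 Bond=108.8617
(1,1): Delta=-0.7139 Bond=86.2318
(2,0): Delta=-1.0000 Bond=114.3048
(2,1): Delta=-1.0000 Bond=114.3048
(2,2): Delta=-0.5181 Bond=68.1797
V0=27.8226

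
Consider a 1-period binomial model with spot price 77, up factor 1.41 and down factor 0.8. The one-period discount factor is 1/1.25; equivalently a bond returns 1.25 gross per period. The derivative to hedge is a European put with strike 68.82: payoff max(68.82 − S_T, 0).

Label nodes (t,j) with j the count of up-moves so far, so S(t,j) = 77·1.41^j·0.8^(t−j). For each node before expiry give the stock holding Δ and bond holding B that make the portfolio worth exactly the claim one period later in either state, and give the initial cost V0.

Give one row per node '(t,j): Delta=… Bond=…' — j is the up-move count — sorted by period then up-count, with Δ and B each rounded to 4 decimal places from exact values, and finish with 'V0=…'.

(0,0): Delta=-0.1537 Bond=13.3511
V0=1.5150

The replicating-portfolio and risk-neutral prices coincide; use p* = (1.25−0.8)/(1.41−0.8) = 0.7377 for the latter.
Payoff layer (t=1): V(1,0)=7.2200, V(1,1)=0.0000
(0,0): S=77.0000. Δ = (V_up−V_dn)/(S_up−S_dn) = (0.0000−7.2200)/(108.5700−61.6000) = -0.1537. V = [p*·0.0000 + (1−p*)·7.2200]/1.25 = 1.5150. B = V − Δ·S = 13.3511.
Self-financing check: at every node Δ·S+B equals the discounted successor values.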